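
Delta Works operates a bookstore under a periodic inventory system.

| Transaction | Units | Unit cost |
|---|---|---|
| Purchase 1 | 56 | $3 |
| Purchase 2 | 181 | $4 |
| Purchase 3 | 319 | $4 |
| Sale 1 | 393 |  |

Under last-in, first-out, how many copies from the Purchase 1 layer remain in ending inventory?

56

Sale 1 (393) [LIFO — newest first]: 319 @ $4 + 74 @ $4 = $1,572
Ending inventory: 56 @ $3 + 107 @ $4 = $596
Check: goods available $2,168 = COGS $1,572 + ending $596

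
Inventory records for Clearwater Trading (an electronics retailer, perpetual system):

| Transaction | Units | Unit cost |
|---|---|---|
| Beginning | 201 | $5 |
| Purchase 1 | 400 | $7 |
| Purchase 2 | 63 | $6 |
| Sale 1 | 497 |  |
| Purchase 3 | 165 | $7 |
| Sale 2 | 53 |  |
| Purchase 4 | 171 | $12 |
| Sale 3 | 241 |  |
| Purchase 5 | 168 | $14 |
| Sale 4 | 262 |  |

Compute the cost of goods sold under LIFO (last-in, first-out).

Sale 1 (497) [LIFO — newest first]: 63 @ $6 + 400 @ $7 + 34 @ $5 = $3,348
Sale 2 (53) [LIFO — newest first]: 53 @ $7 = $371
Sale 3 (241) [LIFO — newest first]: 171 @ $12 + 70 @ $7 = $2,542
Sale 4 (262) [LIFO — newest first]: 168 @ $14 + 42 @ $7 + 52 @ $5 = $2,906
Total COGS = $3,348 + $371 + $2,542 + $2,906 = $9,167
Ending inventory: 115 @ $5 = $575
Check: goods available $9,742 = COGS $9,167 + ending $575

COGS = $9,167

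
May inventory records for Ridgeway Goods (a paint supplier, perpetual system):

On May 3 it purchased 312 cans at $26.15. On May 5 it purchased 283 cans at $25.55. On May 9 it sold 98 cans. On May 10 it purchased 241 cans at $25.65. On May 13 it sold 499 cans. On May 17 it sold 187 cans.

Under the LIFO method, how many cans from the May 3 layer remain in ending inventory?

52

May 9, 98 sold [LIFO — newest first]: 98 @ $25.55 = $2,503.90
May 13, 499 sold [LIFO — newest first]: 241 @ $25.65 + 185 @ $25.55 + 73 @ $26.15 = $12,817.35
May 17, 187 sold [LIFO — newest first]: 187 @ $26.15 = $4,890.05
Total COGS = $2,503.90 + $12,817.35 + $4,890.05 = $20,211.30
Ending inventory: 52 @ $26.15 = $1,359.80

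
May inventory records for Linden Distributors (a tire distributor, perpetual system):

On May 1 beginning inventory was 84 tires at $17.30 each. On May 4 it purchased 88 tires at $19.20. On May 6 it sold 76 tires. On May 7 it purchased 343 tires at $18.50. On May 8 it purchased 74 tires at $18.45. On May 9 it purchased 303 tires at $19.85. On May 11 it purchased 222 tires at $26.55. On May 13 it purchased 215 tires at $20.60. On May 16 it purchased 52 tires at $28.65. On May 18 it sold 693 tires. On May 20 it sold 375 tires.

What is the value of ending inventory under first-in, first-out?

Ending inventory = $5,300.80

May 6, 76 sold [FIFO — oldest first]: 76 @ $17.30 = $1,314.80
May 18, 693 sold [FIFO — oldest first]: 8 @ $17.30 + 88 @ $19.20 + 343 @ $18.50 + 74 @ $18.45 + 180 @ $19.85 = $13,111.80
May 20, 375 sold [FIFO — oldest first]: 123 @ $19.85 + 222 @ $26.55 + 30 @ $20.60 = $8,953.65
Total COGS = $1,314.80 + $13,111.80 + $8,953.65 = $23,380.25
Ending inventory: 185 @ $20.60 + 52 @ $28.65 = $5,300.80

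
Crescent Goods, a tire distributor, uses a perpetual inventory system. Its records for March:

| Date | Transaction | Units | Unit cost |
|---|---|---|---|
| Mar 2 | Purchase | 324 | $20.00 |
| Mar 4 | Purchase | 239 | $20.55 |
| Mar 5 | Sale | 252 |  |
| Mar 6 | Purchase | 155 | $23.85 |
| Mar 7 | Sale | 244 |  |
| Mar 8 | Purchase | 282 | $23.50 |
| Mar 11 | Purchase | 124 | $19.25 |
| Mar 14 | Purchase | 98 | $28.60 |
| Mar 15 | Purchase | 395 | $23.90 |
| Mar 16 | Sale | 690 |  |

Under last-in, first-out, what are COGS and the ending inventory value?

COGS = $26,994.00; ending inventory = $9,351.50

Mar 5, 252 sold [LIFO — newest first]: 239 @ $20.55 + 13 @ $20.00 = $5,171.45
Mar 7, 244 sold [LIFO — newest first]: 155 @ $23.85 + 89 @ $20.00 = $5,476.75
Mar 16, 690 sold [LIFO — newest first]: 395 @ $23.90 + 98 @ $28.60 + 124 @ $19.25 + 73 @ $23.50 = $16,345.80
Total COGS = $5,171.45 + $5,476.75 + $16,345.80 = $26,994.00
Ending inventory: 222 @ $20.00 + 209 @ $23.50 = $9,351.50
Check: goods available $36,345.50 = COGS $26,994.00 + ending $9,351.50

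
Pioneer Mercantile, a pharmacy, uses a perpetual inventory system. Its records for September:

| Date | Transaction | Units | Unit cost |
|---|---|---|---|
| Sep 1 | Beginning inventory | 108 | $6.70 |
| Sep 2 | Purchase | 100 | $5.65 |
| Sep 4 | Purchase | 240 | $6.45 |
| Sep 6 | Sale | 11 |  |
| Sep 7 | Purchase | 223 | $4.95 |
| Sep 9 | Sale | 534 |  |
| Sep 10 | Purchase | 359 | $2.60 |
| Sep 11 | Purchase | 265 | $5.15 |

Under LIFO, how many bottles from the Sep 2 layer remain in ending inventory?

18

Sep 6, 11 sold [LIFO — newest first]: 11 @ $6.45 = $70.95
Sep 9, 534 sold [LIFO — newest first]: 223 @ $4.95 + 229 @ $6.45 + 82 @ $5.65 = $3,044.20
Total COGS = $70.95 + $3,044.20 = $3,115.15
Ending inventory: 108 @ $6.70 + 18 @ $5.65 + 359 @ $2.60 + 265 @ $5.15 = $3,123.45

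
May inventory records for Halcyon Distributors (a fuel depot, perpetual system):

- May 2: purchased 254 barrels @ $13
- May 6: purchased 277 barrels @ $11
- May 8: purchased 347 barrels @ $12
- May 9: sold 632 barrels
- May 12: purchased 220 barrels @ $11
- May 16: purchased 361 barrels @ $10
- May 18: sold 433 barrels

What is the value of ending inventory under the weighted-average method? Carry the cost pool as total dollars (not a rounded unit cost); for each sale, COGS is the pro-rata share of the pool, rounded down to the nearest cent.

After May 2: 254 on hand, pool $3,302.00 (≈ $13.0000 each)
After May 6: 531 on hand, pool $6,349.00 (≈ $11.9567 each)
After May 8: 878 on hand, pool $10,513.00 (≈ $11.9738 each)
May 9, sell 632: 632/878 × $10,513.00 → $7,567.44
After May 12: 466 on hand, pool $5,365.56 (≈ $11.5141 each)
After May 16: 827 on hand, pool $8,975.56 (≈ $10.8532 each)
May 18, sell 433: 433/827 × $8,975.56 → $4,699.41
Total COGS = $7,567.44 + $4,699.41 = $12,266.85
Ending inventory (cost pool remaining) = $4,276.15

Ending inventory = $4,276.15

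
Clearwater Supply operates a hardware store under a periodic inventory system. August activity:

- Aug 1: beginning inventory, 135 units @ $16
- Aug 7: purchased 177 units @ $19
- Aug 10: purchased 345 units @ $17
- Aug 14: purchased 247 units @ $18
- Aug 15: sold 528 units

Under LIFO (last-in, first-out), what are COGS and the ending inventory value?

COGS = $9,223; ending inventory = $6,611

Aug 15, 528 sold [LIFO — newest first]: 247 @ $18 + 281 @ $17 = $9,223
Ending inventory: 135 @ $16 + 177 @ $19 + 64 @ $17 = $6,611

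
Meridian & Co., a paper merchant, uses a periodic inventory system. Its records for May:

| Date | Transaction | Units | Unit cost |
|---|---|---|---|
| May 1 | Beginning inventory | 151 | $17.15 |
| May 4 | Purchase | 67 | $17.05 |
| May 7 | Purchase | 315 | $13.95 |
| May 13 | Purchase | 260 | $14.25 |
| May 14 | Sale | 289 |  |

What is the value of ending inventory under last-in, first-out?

May 14, 289 sold [LIFO — newest first]: 260 @ $14.25 + 29 @ $13.95 = $4,109.55
Ending inventory: 151 @ $17.15 + 67 @ $17.05 + 286 @ $13.95 = $7,721.70
Check: goods available $11,831.25 = COGS $4,109.55 + ending $7,721.70

Ending inventory = $7,721.70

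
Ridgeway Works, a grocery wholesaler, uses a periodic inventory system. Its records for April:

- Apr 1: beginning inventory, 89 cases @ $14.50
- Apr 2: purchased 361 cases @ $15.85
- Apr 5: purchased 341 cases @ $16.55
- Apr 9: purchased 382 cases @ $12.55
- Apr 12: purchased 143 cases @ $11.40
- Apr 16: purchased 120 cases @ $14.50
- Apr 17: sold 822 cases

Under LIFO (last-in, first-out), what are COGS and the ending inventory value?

COGS = $11,093.65; ending inventory = $9,726.55

Apr 17, 822 sold [LIFO — newest first]: 120 @ $14.50 + 143 @ $11.40 + 382 @ $12.55 + 177 @ $16.55 = $11,093.65
Ending inventory: 89 @ $14.50 + 361 @ $15.85 + 164 @ $16.55 = $9,726.55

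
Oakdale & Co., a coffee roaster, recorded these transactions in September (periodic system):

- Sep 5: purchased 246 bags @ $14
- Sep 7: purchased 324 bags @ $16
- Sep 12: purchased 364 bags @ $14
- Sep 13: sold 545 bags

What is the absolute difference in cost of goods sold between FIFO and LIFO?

FIFO COGS: 246 @ $14 + 299 @ $16 = $8,228
LIFO COGS: 364 @ $14 + 181 @ $16 = $7,992
Difference = |$8,228 − $7,992| = $236

$236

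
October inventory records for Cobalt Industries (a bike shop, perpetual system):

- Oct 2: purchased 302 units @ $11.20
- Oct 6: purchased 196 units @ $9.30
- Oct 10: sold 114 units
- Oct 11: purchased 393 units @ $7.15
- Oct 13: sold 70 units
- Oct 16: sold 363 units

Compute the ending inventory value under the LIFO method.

Oct 10, 114 sold [LIFO — newest first]: 114 @ $9.30 = $1,060.20
Oct 13, 70 sold [LIFO — newest first]: 70 @ $7.15 = $500.50
Oct 16, 363 sold [LIFO — newest first]: 323 @ $7.15 + 40 @ $9.30 = $2,681.45
Total COGS = $1,060.20 + $500.50 + $2,681.45 = $4,242.15
Ending inventory: 302 @ $11.20 + 42 @ $9.30 = $3,773.00

Ending inventory = $3,773.00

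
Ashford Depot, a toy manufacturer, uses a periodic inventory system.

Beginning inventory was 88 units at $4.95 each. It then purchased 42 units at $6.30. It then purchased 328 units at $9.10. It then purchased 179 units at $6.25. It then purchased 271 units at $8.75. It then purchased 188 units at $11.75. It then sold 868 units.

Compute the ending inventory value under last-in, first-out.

Sale 1 (868) [LIFO — newest first]: 188 @ $11.75 + 271 @ $8.75 + 179 @ $6.25 + 230 @ $9.10 = $7,792.00
Ending inventory: 88 @ $4.95 + 42 @ $6.30 + 98 @ $9.10 = $1,592.00
Check: goods available $9,384.00 = COGS $7,792.00 + ending $1,592.00

Ending inventory = $1,592.00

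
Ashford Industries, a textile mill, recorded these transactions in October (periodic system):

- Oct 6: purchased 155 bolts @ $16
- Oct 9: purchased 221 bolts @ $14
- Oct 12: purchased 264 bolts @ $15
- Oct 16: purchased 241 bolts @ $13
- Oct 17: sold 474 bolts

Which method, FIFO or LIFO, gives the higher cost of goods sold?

FIFO

FIFO COGS: 155 @ $16 + 221 @ $14 + 98 @ $15 = $7,044
LIFO COGS: 241 @ $13 + 233 @ $15 = $6,628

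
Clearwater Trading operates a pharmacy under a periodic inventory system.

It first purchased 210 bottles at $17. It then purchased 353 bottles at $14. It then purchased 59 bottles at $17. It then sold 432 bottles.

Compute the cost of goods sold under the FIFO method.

Sale 1 (432) [FIFO — oldest first]: 210 @ $17 + 222 @ $14 = $6,678
Ending inventory: 131 @ $14 + 59 @ $17 = $2,837
Check: goods available $9,515 = COGS $6,678 + ending $2,837

COGS = $6,678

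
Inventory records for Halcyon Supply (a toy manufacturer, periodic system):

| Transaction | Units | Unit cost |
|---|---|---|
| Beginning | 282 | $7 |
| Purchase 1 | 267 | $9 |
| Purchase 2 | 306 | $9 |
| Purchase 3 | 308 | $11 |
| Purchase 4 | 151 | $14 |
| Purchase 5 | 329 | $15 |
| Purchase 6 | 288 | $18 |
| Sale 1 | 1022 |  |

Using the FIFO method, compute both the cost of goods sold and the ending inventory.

Sale 1 (1022) [FIFO — oldest first]: 282 @ $7 + 267 @ $9 + 306 @ $9 + 167 @ $11 = $8,968
Ending inventory: 141 @ $11 + 151 @ $14 + 329 @ $15 + 288 @ $18 = $13,784

COGS = $8,968; ending inventory = $13,784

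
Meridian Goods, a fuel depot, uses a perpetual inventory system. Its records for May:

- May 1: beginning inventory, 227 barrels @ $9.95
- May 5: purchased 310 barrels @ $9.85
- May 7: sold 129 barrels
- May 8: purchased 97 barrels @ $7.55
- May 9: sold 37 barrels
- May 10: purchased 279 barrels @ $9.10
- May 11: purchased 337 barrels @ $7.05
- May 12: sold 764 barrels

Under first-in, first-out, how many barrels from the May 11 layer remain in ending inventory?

May 7, 129 sold [FIFO — oldest first]: 129 @ $9.95 = $1,283.55
May 9, 37 sold [FIFO — oldest first]: 37 @ $9.95 = $368.15
May 12, 764 sold [FIFO — oldest first]: 61 @ $9.95 + 310 @ $9.85 + 97 @ $7.55 + 279 @ $9.10 + 17 @ $7.05 = $7,051.55
Total COGS = $1,283.55 + $368.15 + $7,051.55 = $8,703.25
Ending inventory: 320 @ $7.05 = $2,256.00
Check: goods available $10,959.25 = COGS $8,703.25 + ending $2,256.00

320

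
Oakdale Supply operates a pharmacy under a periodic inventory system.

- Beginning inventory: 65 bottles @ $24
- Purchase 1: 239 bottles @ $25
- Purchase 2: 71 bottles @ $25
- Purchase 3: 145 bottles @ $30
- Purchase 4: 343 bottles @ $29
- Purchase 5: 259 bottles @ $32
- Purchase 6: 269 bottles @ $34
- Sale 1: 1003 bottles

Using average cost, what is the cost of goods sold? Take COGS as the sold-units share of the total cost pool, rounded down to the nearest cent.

Sale 1, sell 1003: 1003/1391 × $41,041.00 → $29,593.18
Ending inventory (cost pool remaining) = $11,447.82

COGS = $29,593.18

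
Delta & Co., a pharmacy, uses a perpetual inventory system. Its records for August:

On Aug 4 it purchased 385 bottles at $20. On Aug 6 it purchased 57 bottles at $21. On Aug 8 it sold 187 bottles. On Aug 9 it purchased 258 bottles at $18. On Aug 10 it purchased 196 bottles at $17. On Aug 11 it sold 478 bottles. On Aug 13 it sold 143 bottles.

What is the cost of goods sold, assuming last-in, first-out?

COGS = $15,113

Aug 8, 187 sold [LIFO — newest first]: 57 @ $21 + 130 @ $20 = $3,797
Aug 11, 478 sold [LIFO — newest first]: 196 @ $17 + 258 @ $18 + 24 @ $20 = $8,456
Aug 13, 143 sold [LIFO — newest first]: 143 @ $20 = $2,860
Total COGS = $3,797 + $8,456 + $2,860 = $15,113
Ending inventory: 88 @ $20 = $1,760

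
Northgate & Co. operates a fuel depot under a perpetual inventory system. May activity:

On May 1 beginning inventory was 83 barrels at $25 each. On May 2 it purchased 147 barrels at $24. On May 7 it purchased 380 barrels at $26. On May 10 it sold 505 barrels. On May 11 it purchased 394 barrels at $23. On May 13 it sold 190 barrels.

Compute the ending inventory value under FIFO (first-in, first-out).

Ending inventory = $7,107

May 10, 505 sold [FIFO — oldest first]: 83 @ $25 + 147 @ $24 + 275 @ $26 = $12,753
May 13, 190 sold [FIFO — oldest first]: 105 @ $26 + 85 @ $23 = $4,685
Total COGS = $12,753 + $4,685 = $17,438
Ending inventory: 309 @ $23 = $7,107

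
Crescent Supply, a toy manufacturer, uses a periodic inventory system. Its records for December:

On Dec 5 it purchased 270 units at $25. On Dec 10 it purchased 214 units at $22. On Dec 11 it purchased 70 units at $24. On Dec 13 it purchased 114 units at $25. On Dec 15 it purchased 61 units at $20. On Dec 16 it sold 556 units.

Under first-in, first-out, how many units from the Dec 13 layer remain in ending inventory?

Dec 16, 556 sold [FIFO — oldest first]: 270 @ $25 + 214 @ $22 + 70 @ $24 + 2 @ $25 = $13,188
Ending inventory: 112 @ $25 + 61 @ $20 = $4,020

112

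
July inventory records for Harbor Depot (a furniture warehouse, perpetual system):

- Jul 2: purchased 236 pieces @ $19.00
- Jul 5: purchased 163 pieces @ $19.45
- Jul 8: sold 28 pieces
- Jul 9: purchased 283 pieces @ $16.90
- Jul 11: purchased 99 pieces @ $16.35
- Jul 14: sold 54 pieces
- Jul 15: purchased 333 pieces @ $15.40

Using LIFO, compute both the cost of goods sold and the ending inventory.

Jul 8, 28 sold [LIFO — newest first]: 28 @ $19.45 = $544.60
Jul 14, 54 sold [LIFO — newest first]: 54 @ $16.35 = $882.90
Total COGS = $544.60 + $882.90 = $1,427.50
Ending inventory: 236 @ $19.00 + 135 @ $19.45 + 283 @ $16.90 + 45 @ $16.35 + 333 @ $15.40 = $17,756.40

COGS = $1,427.50; ending inventory = $17,756.40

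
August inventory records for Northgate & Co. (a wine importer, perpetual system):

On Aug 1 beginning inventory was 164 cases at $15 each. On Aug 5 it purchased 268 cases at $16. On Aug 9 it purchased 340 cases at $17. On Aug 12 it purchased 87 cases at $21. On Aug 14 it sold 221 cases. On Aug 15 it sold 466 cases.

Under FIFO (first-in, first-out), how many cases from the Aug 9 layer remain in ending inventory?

Aug 14, 221 sold [FIFO — oldest first]: 164 @ $15 + 57 @ $16 = $3,372
Aug 15, 466 sold [FIFO — oldest first]: 211 @ $16 + 255 @ $17 = $7,711
Total COGS = $3,372 + $7,711 = $11,083
Ending inventory: 85 @ $17 + 87 @ $21 = $3,272

85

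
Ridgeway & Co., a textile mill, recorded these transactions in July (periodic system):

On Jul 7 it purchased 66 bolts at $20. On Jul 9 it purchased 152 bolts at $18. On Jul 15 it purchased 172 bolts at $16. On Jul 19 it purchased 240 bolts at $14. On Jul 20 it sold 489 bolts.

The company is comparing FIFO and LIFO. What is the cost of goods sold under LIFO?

COGS = $7,498

FIFO COGS: 66 @ $20 + 152 @ $18 + 172 @ $16 + 99 @ $14 = $8,194
LIFO COGS: 240 @ $14 + 172 @ $16 + 77 @ $18 = $7,498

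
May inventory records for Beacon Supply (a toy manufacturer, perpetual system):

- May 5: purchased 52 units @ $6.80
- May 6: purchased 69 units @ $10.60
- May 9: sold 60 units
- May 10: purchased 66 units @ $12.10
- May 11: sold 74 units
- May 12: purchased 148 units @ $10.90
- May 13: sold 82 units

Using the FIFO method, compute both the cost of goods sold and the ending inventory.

COGS = $2,199.70; ending inventory = $1,297.10

May 9, 60 sold [FIFO — oldest first]: 52 @ $6.80 + 8 @ $10.60 = $438.40
May 11, 74 sold [FIFO — oldest first]: 61 @ $10.60 + 13 @ $12.10 = $803.90
May 13, 82 sold [FIFO — oldest first]: 53 @ $12.10 + 29 @ $10.90 = $957.40
Total COGS = $438.40 + $803.90 + $957.40 = $2,199.70
Ending inventory: 119 @ $10.90 = $1,297.10
Check: goods available $3,496.80 = COGS $2,199.70 + ending $1,297.10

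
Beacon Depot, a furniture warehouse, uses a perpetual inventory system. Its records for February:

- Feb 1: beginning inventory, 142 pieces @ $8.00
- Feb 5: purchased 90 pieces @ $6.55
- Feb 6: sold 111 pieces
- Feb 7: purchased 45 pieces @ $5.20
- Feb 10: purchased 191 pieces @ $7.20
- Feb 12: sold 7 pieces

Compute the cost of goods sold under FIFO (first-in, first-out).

Feb 6, 111 sold [FIFO — oldest first]: 111 @ $8.00 = $888.00
Feb 12, 7 sold [FIFO — oldest first]: 7 @ $8.00 = $56.00
Total COGS = $888.00 + $56.00 = $944.00
Ending inventory: 24 @ $8.00 + 90 @ $6.55 + 45 @ $5.20 + 191 @ $7.20 = $2,390.70
Check: goods available $3,334.70 = COGS $944.00 + ending $2,390.70

COGS = $944.00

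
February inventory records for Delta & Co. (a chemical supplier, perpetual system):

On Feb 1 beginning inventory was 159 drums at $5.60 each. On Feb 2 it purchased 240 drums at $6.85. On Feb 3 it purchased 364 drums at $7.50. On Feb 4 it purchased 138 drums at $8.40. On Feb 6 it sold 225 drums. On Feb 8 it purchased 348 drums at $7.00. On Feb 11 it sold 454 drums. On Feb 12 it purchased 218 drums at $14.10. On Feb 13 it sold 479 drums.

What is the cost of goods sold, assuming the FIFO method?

COGS = $8,222.60

Feb 6, 225 sold [FIFO — oldest first]: 159 @ $5.60 + 66 @ $6.85 = $1,342.50
Feb 11, 454 sold [FIFO — oldest first]: 174 @ $6.85 + 280 @ $7.50 = $3,291.90
Feb 13, 479 sold [FIFO — oldest first]: 84 @ $7.50 + 138 @ $8.40 + 257 @ $7.00 = $3,588.20
Total COGS = $1,342.50 + $3,291.90 + $3,588.20 = $8,222.60
Ending inventory: 91 @ $7.00 + 218 @ $14.10 = $3,710.80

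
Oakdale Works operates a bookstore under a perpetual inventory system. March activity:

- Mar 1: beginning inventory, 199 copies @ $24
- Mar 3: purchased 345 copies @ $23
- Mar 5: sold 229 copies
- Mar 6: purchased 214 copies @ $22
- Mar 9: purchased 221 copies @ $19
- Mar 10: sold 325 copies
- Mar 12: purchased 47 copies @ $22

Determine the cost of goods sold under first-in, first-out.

Mar 5, 229 sold [FIFO — oldest first]: 199 @ $24 + 30 @ $23 = $5,466
Mar 10, 325 sold [FIFO — oldest first]: 315 @ $23 + 10 @ $22 = $7,465
Total COGS = $5,466 + $7,465 = $12,931
Ending inventory: 204 @ $22 + 221 @ $19 + 47 @ $22 = $9,721

COGS = $12,931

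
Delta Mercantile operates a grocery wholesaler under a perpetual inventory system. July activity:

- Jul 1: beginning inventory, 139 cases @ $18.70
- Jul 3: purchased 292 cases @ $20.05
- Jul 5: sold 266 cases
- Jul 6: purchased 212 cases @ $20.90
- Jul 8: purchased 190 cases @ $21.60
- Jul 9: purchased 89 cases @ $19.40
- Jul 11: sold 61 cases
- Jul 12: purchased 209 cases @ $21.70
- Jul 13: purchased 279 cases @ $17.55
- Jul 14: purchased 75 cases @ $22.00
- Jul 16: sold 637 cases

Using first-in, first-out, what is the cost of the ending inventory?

Jul 5, 266 sold [FIFO — oldest first]: 139 @ $18.70 + 127 @ $20.05 = $5,145.65
Jul 11, 61 sold [FIFO — oldest first]: 61 @ $20.05 = $1,223.05
Jul 16, 637 sold [FIFO — oldest first]: 104 @ $20.05 + 212 @ $20.90 + 190 @ $21.60 + 89 @ $19.40 + 42 @ $21.70 = $13,258.00
Total COGS = $5,145.65 + $1,223.05 + $13,258.00 = $19,626.70
Ending inventory: 167 @ $21.70 + 279 @ $17.55 + 75 @ $22.00 = $10,170.35

Ending inventory = $10,170.35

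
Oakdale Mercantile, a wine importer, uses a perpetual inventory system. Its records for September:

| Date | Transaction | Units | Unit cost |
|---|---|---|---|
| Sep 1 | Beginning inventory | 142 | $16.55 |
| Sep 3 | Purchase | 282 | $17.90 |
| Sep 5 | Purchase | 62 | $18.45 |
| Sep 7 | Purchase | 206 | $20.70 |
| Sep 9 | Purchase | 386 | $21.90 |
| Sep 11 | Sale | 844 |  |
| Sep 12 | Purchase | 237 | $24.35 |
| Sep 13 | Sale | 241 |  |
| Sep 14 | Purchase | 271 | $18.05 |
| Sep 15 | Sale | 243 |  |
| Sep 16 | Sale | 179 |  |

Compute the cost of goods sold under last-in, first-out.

COGS = $30,614.45

Sep 11, 844 sold [LIFO — newest first]: 386 @ $21.90 + 206 @ $20.70 + 62 @ $18.45 + 190 @ $17.90 = $17,262.50
Sep 13, 241 sold [LIFO — newest first]: 237 @ $24.35 + 4 @ $17.90 = $5,842.55
Sep 15, 243 sold [LIFO — newest first]: 243 @ $18.05 = $4,386.15
Sep 16, 179 sold [LIFO — newest first]: 28 @ $18.05 + 88 @ $17.90 + 63 @ $16.55 = $3,123.25
Total COGS = $17,262.50 + $5,842.55 + $4,386.15 + $3,123.25 = $30,614.45
Ending inventory: 79 @ $16.55 = $1,307.45
Check: goods available $31,921.90 = COGS $30,614.45 + ending $1,307.45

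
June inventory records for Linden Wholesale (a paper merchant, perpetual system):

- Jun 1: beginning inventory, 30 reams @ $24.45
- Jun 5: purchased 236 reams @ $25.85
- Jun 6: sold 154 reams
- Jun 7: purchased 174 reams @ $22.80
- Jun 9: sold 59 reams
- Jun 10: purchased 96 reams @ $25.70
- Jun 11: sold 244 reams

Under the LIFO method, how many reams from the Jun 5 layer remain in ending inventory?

49

Jun 6, 154 sold [LIFO — newest first]: 154 @ $25.85 = $3,980.90
Jun 9, 59 sold [LIFO — newest first]: 59 @ $22.80 = $1,345.20
Jun 11, 244 sold [LIFO — newest first]: 96 @ $25.70 + 115 @ $22.80 + 33 @ $25.85 = $5,942.25
Total COGS = $3,980.90 + $1,345.20 + $5,942.25 = $11,268.35
Ending inventory: 30 @ $24.45 + 49 @ $25.85 = $2,000.15
Check: goods available $13,268.50 = COGS $11,268.35 + ending $2,000.15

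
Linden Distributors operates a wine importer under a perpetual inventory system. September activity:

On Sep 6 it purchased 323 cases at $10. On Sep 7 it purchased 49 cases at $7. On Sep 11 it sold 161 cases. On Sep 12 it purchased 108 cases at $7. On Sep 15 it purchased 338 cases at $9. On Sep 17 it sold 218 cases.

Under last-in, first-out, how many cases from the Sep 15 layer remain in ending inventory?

Sep 11, 161 sold [LIFO — newest first]: 49 @ $7 + 112 @ $10 = $1,463
Sep 17, 218 sold [LIFO — newest first]: 218 @ $9 = $1,962
Total COGS = $1,463 + $1,962 = $3,425
Ending inventory: 211 @ $10 + 108 @ $7 + 120 @ $9 = $3,946

120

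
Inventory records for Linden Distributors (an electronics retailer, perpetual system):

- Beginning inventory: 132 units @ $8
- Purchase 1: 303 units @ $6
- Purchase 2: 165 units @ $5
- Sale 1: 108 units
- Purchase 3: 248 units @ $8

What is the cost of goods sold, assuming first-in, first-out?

COGS = $864

Sale 1 (108) [FIFO — oldest first]: 108 @ $8 = $864
Ending inventory: 24 @ $8 + 303 @ $6 + 165 @ $5 + 248 @ $8 = $4,819
Check: goods available $5,683 = COGS $864 + ending $4,819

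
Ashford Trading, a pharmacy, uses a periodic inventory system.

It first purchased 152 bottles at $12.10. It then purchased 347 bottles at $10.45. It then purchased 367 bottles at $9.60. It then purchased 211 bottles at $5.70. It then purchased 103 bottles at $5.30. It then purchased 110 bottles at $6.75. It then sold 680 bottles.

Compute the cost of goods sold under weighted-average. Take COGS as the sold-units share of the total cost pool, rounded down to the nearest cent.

Sale 1, sell 680: 680/1290 × $11,479.65 → $6,051.28
Ending inventory (cost pool remaining) = $5,428.37

COGS = $6,051.28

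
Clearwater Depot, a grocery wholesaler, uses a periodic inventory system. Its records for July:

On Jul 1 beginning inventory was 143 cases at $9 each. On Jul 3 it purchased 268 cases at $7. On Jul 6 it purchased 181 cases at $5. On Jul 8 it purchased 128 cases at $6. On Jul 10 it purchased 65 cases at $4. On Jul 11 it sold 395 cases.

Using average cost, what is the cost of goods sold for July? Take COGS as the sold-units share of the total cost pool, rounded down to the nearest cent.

COGS = $2,564.22

Jul 11, sell 395: 395/785 × $5,096.00 → $2,564.22
Ending inventory (cost pool remaining) = $2,531.78
Check: goods available $5,096.00 = COGS $2,564.22 + ending $2,531.78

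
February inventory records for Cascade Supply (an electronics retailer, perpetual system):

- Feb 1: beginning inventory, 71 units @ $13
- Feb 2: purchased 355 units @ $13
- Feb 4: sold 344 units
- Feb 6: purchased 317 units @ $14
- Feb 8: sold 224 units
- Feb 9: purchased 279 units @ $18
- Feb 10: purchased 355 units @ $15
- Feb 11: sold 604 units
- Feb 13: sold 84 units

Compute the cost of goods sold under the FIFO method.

Feb 4, 344 sold [FIFO — oldest first]: 71 @ $13 + 273 @ $13 = $4,472
Feb 8, 224 sold [FIFO — oldest first]: 82 @ $13 + 142 @ $14 = $3,054
Feb 11, 604 sold [FIFO — oldest first]: 175 @ $14 + 279 @ $18 + 150 @ $15 = $9,722
Feb 13, 84 sold [FIFO — oldest first]: 84 @ $15 = $1,260
Total COGS = $4,472 + $3,054 + $9,722 + $1,260 = $18,508
Ending inventory: 121 @ $15 = $1,815
Check: goods available $20,323 = COGS $18,508 + ending $1,815

COGS = $18,508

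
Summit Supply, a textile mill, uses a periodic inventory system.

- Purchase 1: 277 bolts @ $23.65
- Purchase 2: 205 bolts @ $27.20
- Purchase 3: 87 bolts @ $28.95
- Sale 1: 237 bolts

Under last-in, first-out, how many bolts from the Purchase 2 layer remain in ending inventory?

Sale 1 (237) [LIFO — newest first]: 87 @ $28.95 + 150 @ $27.20 = $6,598.65
Ending inventory: 277 @ $23.65 + 55 @ $27.20 = $8,047.05

55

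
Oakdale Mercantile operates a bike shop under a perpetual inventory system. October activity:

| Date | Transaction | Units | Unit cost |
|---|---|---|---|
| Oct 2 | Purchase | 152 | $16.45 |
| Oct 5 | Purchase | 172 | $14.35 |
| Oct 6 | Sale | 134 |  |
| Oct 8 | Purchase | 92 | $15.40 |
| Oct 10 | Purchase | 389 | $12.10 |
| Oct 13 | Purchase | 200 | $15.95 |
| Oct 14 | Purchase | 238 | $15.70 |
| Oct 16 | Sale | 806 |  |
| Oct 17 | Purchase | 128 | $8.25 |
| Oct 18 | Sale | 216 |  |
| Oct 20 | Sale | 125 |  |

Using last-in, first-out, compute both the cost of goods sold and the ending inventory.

Oct 6, 134 sold [LIFO — newest first]: 134 @ $14.35 = $1,922.90
Oct 16, 806 sold [LIFO — newest first]: 238 @ $15.70 + 200 @ $15.95 + 368 @ $12.10 = $11,379.40
Oct 18, 216 sold [LIFO — newest first]: 128 @ $8.25 + 21 @ $12.10 + 67 @ $15.40 = $2,341.90
Oct 20, 125 sold [LIFO — newest first]: 25 @ $15.40 + 38 @ $14.35 + 62 @ $16.45 = $1,950.20
Total COGS = $1,922.90 + $11,379.40 + $2,341.90 + $1,950.20 = $17,594.40
Ending inventory: 90 @ $16.45 = $1,480.50

COGS = $17,594.40; ending inventory = $1,480.50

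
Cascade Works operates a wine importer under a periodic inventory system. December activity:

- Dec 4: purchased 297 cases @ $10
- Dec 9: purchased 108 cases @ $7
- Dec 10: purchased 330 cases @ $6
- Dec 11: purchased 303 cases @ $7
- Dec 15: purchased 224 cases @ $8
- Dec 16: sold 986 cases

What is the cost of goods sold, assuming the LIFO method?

Dec 16, 986 sold [LIFO — newest first]: 224 @ $8 + 303 @ $7 + 330 @ $6 + 108 @ $7 + 21 @ $10 = $6,859
Ending inventory: 276 @ $10 = $2,760
Check: goods available $9,619 = COGS $6,859 + ending $2,760

COGS = $6,859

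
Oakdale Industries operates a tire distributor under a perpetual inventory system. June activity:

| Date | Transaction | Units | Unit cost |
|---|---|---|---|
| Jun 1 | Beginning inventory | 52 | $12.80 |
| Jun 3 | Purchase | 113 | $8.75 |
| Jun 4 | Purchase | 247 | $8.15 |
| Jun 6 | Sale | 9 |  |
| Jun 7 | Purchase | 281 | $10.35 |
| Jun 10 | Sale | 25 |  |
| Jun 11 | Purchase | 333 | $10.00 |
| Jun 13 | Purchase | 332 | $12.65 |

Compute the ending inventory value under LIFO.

Ending inventory = $13,773.45

Jun 6, 9 sold [LIFO — newest first]: 9 @ $8.15 = $73.35
Jun 10, 25 sold [LIFO — newest first]: 25 @ $10.35 = $258.75
Total COGS = $73.35 + $258.75 = $332.10
Ending inventory: 52 @ $12.80 + 113 @ $8.75 + 238 @ $8.15 + 256 @ $10.35 + 333 @ $10.00 + 332 @ $12.65 = $13,773.45
Check: goods available $14,105.55 = COGS $332.10 + ending $13,773.45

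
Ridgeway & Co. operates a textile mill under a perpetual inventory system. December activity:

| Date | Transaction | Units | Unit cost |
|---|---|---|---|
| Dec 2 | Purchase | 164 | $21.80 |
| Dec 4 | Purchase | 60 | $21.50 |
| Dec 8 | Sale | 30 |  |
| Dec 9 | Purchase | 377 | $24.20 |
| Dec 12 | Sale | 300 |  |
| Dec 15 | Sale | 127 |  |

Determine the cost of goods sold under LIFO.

COGS = $10,849.40

Dec 8, 30 sold [LIFO — newest first]: 30 @ $21.50 = $645.00
Dec 12, 300 sold [LIFO — newest first]: 300 @ $24.20 = $7,260.00
Dec 15, 127 sold [LIFO — newest first]: 77 @ $24.20 + 30 @ $21.50 + 20 @ $21.80 = $2,944.40
Total COGS = $645.00 + $7,260.00 + $2,944.40 = $10,849.40
Ending inventory: 144 @ $21.80 = $3,139.20
Check: goods available $13,988.60 = COGS $10,849.40 + ending $3,139.20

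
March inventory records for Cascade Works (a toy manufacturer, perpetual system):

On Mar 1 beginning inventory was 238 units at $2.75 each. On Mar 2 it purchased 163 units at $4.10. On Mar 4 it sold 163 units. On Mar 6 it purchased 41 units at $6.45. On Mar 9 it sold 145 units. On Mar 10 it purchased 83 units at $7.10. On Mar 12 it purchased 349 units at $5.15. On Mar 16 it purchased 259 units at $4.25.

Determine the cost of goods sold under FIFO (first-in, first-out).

COGS = $941.50

Mar 4, 163 sold [FIFO — oldest first]: 163 @ $2.75 = $448.25
Mar 9, 145 sold [FIFO — oldest first]: 75 @ $2.75 + 70 @ $4.10 = $493.25
Total COGS = $448.25 + $493.25 = $941.50
Ending inventory: 93 @ $4.10 + 41 @ $6.45 + 83 @ $7.10 + 349 @ $5.15 + 259 @ $4.25 = $4,133.15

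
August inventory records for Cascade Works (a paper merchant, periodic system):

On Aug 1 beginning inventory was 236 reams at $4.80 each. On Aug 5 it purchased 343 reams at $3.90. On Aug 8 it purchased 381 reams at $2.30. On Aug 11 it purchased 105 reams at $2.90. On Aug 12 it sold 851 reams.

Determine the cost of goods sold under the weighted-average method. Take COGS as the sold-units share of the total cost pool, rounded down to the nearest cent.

COGS = $2,917.61

Aug 12, sell 851: 851/1065 × $3,651.30 → $2,917.61
Ending inventory (cost pool remaining) = $733.69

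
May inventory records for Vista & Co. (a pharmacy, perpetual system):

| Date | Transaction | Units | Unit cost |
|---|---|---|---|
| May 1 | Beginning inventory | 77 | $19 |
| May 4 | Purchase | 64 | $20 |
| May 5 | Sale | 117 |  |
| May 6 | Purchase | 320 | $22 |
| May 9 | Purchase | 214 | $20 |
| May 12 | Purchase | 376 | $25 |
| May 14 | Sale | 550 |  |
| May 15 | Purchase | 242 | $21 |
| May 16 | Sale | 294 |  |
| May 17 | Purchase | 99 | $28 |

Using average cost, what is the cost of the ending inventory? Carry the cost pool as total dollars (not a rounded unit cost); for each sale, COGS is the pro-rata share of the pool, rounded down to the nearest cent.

Ending inventory = $10,086.97

After May 1: 77 on hand, pool $1,463.00 (≈ $19.0000 each)
After May 4: 141 on hand, pool $2,743.00 (≈ $19.4539 each)
May 5, sell 117: 117/141 × $2,743.00 → $2,276.10
After May 6: 344 on hand, pool $7,506.90 (≈ $21.8224 each)
After May 9: 558 on hand, pool $11,786.90 (≈ $21.1235 each)
After May 12: 934 on hand, pool $21,186.90 (≈ $22.6840 each)
May 14, sell 550: 550/934 × $21,186.90 → $12,476.22
After May 15: 626 on hand, pool $13,792.68 (≈ $22.0330 each)
May 16, sell 294: 294/626 × $13,792.68 → $6,477.71
After May 17: 431 on hand, pool $10,086.97 (≈ $23.4036 each)
Total COGS = $2,276.10 + $12,476.22 + $6,477.71 = $21,230.03
Ending inventory (cost pool remaining) = $10,086.97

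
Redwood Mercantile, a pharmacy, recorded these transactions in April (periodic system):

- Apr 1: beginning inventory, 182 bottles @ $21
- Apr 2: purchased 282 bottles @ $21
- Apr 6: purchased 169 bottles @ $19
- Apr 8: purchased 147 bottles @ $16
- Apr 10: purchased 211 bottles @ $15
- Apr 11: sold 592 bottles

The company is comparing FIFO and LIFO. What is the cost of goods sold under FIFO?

FIFO COGS: 182 @ $21 + 282 @ $21 + 128 @ $19 = $12,176
LIFO COGS: 211 @ $15 + 147 @ $16 + 169 @ $19 + 65 @ $21 = $10,093

COGS = $12,176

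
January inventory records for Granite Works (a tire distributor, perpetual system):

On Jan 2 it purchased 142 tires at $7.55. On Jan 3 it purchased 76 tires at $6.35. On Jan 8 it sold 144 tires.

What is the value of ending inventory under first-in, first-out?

Ending inventory = $469.90

Jan 8, 144 sold [FIFO — oldest first]: 142 @ $7.55 + 2 @ $6.35 = $1,084.80
Ending inventory: 74 @ $6.35 = $469.90
Check: goods available $1,554.70 = COGS $1,084.80 + ending $469.90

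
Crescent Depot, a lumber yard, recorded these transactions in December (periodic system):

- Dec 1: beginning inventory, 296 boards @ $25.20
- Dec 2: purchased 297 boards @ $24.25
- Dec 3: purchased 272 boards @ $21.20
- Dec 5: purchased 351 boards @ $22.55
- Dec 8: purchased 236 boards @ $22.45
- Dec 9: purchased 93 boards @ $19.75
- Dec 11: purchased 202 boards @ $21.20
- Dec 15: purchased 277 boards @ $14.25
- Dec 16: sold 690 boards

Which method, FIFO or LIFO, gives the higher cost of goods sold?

FIFO

FIFO COGS: 296 @ $25.20 + 297 @ $24.25 + 97 @ $21.20 = $16,717.85
LIFO COGS: 277 @ $14.25 + 202 @ $21.20 + 93 @ $19.75 + 118 @ $22.45 = $12,715.50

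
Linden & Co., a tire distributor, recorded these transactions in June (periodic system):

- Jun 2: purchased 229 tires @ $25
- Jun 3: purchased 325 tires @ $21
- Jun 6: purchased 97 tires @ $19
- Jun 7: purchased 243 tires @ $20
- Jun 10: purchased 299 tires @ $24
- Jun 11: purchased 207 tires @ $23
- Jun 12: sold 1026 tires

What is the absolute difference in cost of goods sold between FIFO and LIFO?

FIFO COGS: 229 @ $25 + 325 @ $21 + 97 @ $19 + 243 @ $20 + 132 @ $24 = $22,421
LIFO COGS: 207 @ $23 + 299 @ $24 + 243 @ $20 + 97 @ $19 + 180 @ $21 = $22,420
Difference = |$22,421 − $22,420| = $1

$1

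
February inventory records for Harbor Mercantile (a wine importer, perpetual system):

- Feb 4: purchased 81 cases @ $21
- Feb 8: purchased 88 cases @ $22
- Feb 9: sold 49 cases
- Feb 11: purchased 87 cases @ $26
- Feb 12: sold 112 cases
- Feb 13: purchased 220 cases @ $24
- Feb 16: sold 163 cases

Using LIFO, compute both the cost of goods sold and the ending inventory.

Feb 9, 49 sold [LIFO — newest first]: 49 @ $22 = $1,078
Feb 12, 112 sold [LIFO — newest first]: 87 @ $26 + 25 @ $22 = $2,812
Feb 16, 163 sold [LIFO — newest first]: 163 @ $24 = $3,912
Total COGS = $1,078 + $2,812 + $3,912 = $7,802
Ending inventory: 81 @ $21 + 14 @ $22 + 57 @ $24 = $3,377
Check: goods available $11,179 = COGS $7,802 + ending $3,377

COGS = $7,802; ending inventory = $3,377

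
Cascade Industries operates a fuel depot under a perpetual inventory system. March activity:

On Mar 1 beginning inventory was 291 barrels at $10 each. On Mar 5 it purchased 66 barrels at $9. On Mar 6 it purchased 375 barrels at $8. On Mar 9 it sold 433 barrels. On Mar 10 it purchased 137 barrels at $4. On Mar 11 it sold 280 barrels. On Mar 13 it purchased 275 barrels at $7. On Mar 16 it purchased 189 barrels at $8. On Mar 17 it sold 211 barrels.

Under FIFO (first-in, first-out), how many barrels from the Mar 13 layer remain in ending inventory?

Mar 9, 433 sold [FIFO — oldest first]: 291 @ $10 + 66 @ $9 + 76 @ $8 = $4,112
Mar 11, 280 sold [FIFO — oldest first]: 280 @ $8 = $2,240
Mar 17, 211 sold [FIFO — oldest first]: 19 @ $8 + 137 @ $4 + 55 @ $7 = $1,085
Total COGS = $4,112 + $2,240 + $1,085 = $7,437
Ending inventory: 220 @ $7 + 189 @ $8 = $3,052
Check: goods available $10,489 = COGS $7,437 + ending $3,052

220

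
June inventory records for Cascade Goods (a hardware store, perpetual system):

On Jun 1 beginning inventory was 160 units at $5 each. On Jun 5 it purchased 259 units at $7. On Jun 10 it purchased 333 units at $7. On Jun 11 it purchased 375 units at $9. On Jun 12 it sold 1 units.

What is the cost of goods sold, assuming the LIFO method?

COGS = $9

Jun 12, 1 sold [LIFO — newest first]: 1 @ $9 = $9
Ending inventory: 160 @ $5 + 259 @ $7 + 333 @ $7 + 374 @ $9 = $8,310
Check: goods available $8,319 = COGS $9 + ending $8,310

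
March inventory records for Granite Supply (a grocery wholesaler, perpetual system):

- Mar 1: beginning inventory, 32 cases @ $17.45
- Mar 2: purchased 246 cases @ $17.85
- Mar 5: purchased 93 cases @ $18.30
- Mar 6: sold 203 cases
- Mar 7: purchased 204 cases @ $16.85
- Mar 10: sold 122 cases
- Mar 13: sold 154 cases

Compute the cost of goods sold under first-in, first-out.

Mar 6, 203 sold [FIFO — oldest first]: 32 @ $17.45 + 171 @ $17.85 = $3,610.75
Mar 10, 122 sold [FIFO — oldest first]: 75 @ $17.85 + 47 @ $18.30 = $2,198.85
Mar 13, 154 sold [FIFO — oldest first]: 46 @ $18.30 + 108 @ $16.85 = $2,661.60
Total COGS = $3,610.75 + $2,198.85 + $2,661.60 = $8,471.20
Ending inventory: 96 @ $16.85 = $1,617.60
Check: goods available $10,088.80 = COGS $8,471.20 + ending $1,617.60

COGS = $8,471.20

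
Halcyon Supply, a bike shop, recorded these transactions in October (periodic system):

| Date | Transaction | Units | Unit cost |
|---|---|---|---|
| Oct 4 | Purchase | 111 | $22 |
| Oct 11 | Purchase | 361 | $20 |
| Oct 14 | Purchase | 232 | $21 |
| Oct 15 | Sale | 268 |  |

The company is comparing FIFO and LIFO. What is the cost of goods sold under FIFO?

COGS = $5,582

FIFO COGS: 111 @ $22 + 157 @ $20 = $5,582
LIFO COGS: 232 @ $21 + 36 @ $20 = $5,592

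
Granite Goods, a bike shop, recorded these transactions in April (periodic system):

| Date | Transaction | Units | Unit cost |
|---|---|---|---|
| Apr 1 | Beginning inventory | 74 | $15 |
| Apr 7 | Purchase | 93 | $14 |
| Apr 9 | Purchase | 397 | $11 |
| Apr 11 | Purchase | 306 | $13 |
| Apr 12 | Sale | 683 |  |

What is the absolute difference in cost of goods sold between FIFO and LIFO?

FIFO COGS: 74 @ $15 + 93 @ $14 + 397 @ $11 + 119 @ $13 = $8,326
LIFO COGS: 306 @ $13 + 377 @ $11 = $8,125
Difference = |$8,326 − $8,125| = $201

$201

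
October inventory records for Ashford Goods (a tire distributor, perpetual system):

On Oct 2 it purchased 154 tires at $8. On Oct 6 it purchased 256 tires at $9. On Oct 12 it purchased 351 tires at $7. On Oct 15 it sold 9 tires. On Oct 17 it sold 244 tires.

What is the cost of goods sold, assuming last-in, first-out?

Oct 15, 9 sold [LIFO — newest first]: 9 @ $7 = $63
Oct 17, 244 sold [LIFO — newest first]: 244 @ $7 = $1,708
Total COGS = $63 + $1,708 = $1,771
Ending inventory: 154 @ $8 + 256 @ $9 + 98 @ $7 = $4,222
Check: goods available $5,993 = COGS $1,771 + ending $4,222

COGS = $1,771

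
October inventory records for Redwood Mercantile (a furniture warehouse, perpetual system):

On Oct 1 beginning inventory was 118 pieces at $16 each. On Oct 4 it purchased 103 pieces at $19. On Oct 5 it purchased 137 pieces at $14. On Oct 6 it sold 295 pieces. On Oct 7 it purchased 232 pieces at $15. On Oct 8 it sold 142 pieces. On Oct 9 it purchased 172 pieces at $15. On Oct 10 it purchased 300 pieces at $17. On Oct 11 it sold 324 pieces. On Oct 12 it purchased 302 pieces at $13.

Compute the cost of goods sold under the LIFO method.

Oct 6, 295 sold [LIFO — newest first]: 137 @ $14 + 103 @ $19 + 55 @ $16 = $4,755
Oct 8, 142 sold [LIFO — newest first]: 142 @ $15 = $2,130
Oct 11, 324 sold [LIFO — newest first]: 300 @ $17 + 24 @ $15 = $5,460
Total COGS = $4,755 + $2,130 + $5,460 = $12,345
Ending inventory: 63 @ $16 + 90 @ $15 + 148 @ $15 + 302 @ $13 = $8,504

COGS = $12,345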